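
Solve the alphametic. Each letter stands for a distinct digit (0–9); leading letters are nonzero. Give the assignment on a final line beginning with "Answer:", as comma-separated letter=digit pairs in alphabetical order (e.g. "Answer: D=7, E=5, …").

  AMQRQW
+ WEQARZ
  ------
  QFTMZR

Step 1. [col 1: W + Z ≡ R (mod 10)] R=3 is one option consistent with column 1 (W + Z ≡ R (mod 10), carry-in 0) — take it, so R=3.
Step 2. [col 1: W + Z ≡ R (mod 10)] several values work for W in column 1 (W + Z ≡ R (mod 10), carry-in 0); try W=2. So W=2.
Step 3. [col 1: W + Z ≡ R (mod 10)] from column 1 (W=2, R=3, carry-in 0, digits 2,3 already taken and all letters distinct): Z must equal 1 ⇒ Z=1.
Step 4. [col 2: Q + R ≡ Z (mod 10)] from column 2 (R=3, Z=1, carry-in 0, digits 1,2,3 already taken and all letters distinct): Q must equal 8, so Q=8.
Step 5. [col 3: R + A ≡ M (mod 10)] no forcing yet in column 3 (carry-in 1); M=0 is free and consistent — try it, so M=0.
Step 6. [col 3: R + A ≡ M (mod 10)] column 3 reads R+A+carry(1)=M with R=3, M=0; with digits 0,1,2,3,8 already taken and all letters distinct, the only value for A is 6, so A=6.
Step 7. [col 4: Q + Q ≡ T (mod 10)] from column 4 (Q=8, carry-in 1, digits 0,1,2,3,6,8 already taken and all letters distinct): T must equal 7, so T=7.
Step 8. [col 5: M + E ≡ F (mod 10)] in column 5 we have M+E≡F with carry-in 1; given M=0 and digits 0,1,2,3,6,7,8 already taken and all letters distinct, that pins E to 4 ⇒ E=4.
Step 9. [col 5: M + E ≡ F (mod 10)] in column 5 we have M+E≡F with carry-in 1; given M=0, E=4 and digits 0,1,2,3,4,6,7,8 already taken and all letters distinct, that pins F to 5. So F=5.

Answer: A=6, E=4, F=5, M=0, Q=8, R=3, T=7, W=2, Z=1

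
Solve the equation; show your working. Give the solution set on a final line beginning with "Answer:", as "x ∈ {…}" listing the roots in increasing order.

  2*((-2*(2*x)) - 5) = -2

Step 1. [2*((-2*(2*x)) - 5) = -2] 2·(inner) — divide through by 2, so div: (-2*(2*x)) - 5 = -1.
Step 2. [(-2*(2*x)) - 5 = -1] the outer -5 inverts by adding 5. So sub: -2*(2*x) = 4.
Step 3. [-2*(2*x) = 4] divide by the outer -2, so div: 2*x = -2.
Step 4. [2*x = -2] LHS = 2·(…); ÷2 both sides ⇒ div: x = -1.

Answer: x ∈ {-1}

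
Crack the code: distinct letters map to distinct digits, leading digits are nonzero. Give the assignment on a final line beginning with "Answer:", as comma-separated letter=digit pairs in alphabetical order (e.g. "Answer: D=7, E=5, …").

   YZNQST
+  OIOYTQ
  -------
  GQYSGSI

Step 1. [col 1: T + Q ≡ I (mod 10)] column 1 (T + Q ≡ I (mod 10), carry-in 0) doesn't pin I yet; pick I=2 and continue, so I=2.
Step 2. [col 1: T + Q ≡ I (mod 10)] column 1 (T + Q ≡ I (mod 10), carry-in 0) doesn't pin T yet; pick T=9 and continue ⇒ T=9.
Step 3. [col 1: T + Q ≡ I (mod 10)] column 1 reads T+Q+carry(0)=I with T=9, I=2; with digits 2,9 already taken and all letters distinct, the only value for Q is 3, so Q=3.
Step 4. [col 2: S + T ≡ S (mod 10)] S=5 is one option consistent with column 2 (S + T ≡ S (mod 10), carry-in 1) — take it. So S=5.
Step 5. [col 3: Q + Y ≡ G (mod 10)] no forcing yet in column 3 (carry-in 1); G=1 is free and consistent — try it. So G=1.
Step 6. [col 3: Q + Y ≡ G (mod 10)] column 3 reads Q+Y+carry(1)=G with Q=3, G=1; with digits 1,2,3,5,9 already taken and all letters distinct, the only value for Y is 7, so Y=7.
Step 7. [col 4: N + O ≡ S (mod 10)] no forcing yet in column 4 (carry-in 1); N=8 is free and consistent — try it, so N=8.
Step 8. [col 4: N + O ≡ S (mod 10)] column 4 reads N+O+carry(1)=S with N=8, S=5; with digits 1,2,3,5,7,8,9 already taken and all letters distinct, the only value for O is 6, so O=6.
Step 9. [col 5: Z + I ≡ Y (mod 10)] from column 5 (I=2, Y=7, carry-in 1, digits 1,2,3,5,6,7,8,9 already taken and all letters distinct): Z must equal 4 ⇒ Z=4.

Answer: G=1, I=2, N=8, O=6, Q=3, S=5, T=9, Y=7, Z=4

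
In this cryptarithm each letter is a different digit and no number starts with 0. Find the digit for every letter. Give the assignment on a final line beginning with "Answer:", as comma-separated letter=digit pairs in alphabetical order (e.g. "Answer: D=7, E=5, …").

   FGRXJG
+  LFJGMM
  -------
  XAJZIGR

Step 1. [col 1: G + M ≡ R (mod 10)] column 1 (G + M ≡ R (mod 10), carry-in 0) doesn't pin R yet; pick R=2 and continue ⇒ R=2.
Step 2. [col 1: G + M ≡ R (mod 10)] no forcing yet in column 1 (carry-in 0); M=3 is free and consistent — try it. So M=3.
Step 3. [X] adding two 6-digit numbers gives at most 6+1 digits, and here it does — X is that final carry and must be 1. So X=1.
Step 4. [col 1: G + M ≡ R (mod 10)] in column 1 we have G+M≡R with carry-in 0; given M=3, R=2 and digits 1,2,3 already taken and all letters distinct, that pins G to 9. So G=9.
Step 5. [col 2: J + M ≡ G (mod 10)] from column 2 (M=3, G=9, carry-in 1, digits 1,2,3,9 already taken and all letters distinct): J must equal 5. So J=5.
Step 6. [col 3: X + G ≡ I (mod 10)] from column 3 (X=1, G=9, carry-in 0, digits 1,2,3,5,9 already taken and all letters distinct): I must equal 0. So I=0.
Step 7. [col 4: R + J ≡ Z (mod 10)] in column 4 we have R+J≡Z with carry-in 1; given R=2, J=5 and digits 0,1,2,3,5,9 already taken and all letters distinct, that pins Z to 8. So Z=8.
Step 8. [col 5: G + F ≡ J (mod 10)] column 5: given G=9, J=5, carry-in 0, and digits 0,1,2,3,5,8,9 already taken and all letters distinct, G+F≡J (mod 10) forces F=6. So F=6.
Step 9. [col 6: F + L ≡ A (mod 10)] from column 6 (F=6, carry-in 1, digits 0,1,2,3,5,6,8,9 already taken and all letters distinct): A must equal 4. So A=4.
Step 10. [col 6: F + L ≡ A (mod 10)] in column 6 we have F+L≡A with carry-in 1; given F=6, A=4 and digits 0,1,2,3,4,5,6,8,9 already taken and all letters distinct, that pins L to 7. So L=7.

Answer: A=4, F=6, G=9, I=0, J=5, L=7, M=3, R=2, X=1, Z=8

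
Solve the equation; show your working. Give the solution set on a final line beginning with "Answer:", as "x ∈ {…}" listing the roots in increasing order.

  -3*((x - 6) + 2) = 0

Step 1. [-3*((x - 6) + 2) = 0] divide by the outer -3 ⇒ div: (x - 6) + 2 = 0.
Step 2. [(x - 6) + 2 = 0] +2 is outermost — subtract 2 both sides ⇒ sub: x - 6 = -2.
Step 3. [x - 6 = -2] the outer -6 inverts by adding 6 ⇒ sub: x = 4.

Answer: x ∈ {4}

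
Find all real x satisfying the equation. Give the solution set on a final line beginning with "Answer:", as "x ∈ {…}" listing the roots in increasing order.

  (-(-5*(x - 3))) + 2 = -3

Step 1. [(-(-5*(x - 3))) + 2 = -3] peel the +2: subtract 2 from each side, so sub: -(-5*(x - 3)) = -5.
Step 2. [-(-5*(x - 3)) = -5] flip signs both sides. So neg: -5*(x - 3) = 5.
Step 3. [-5*(x - 3) = 5] LHS = -5·(…); ÷-5 both sides ⇒ div: x - 3 = -1.
Step 4. [x - 3 = -1] -3 is outermost — add 3 both sides, so sub: x = 2.

Answer: x ∈ {2}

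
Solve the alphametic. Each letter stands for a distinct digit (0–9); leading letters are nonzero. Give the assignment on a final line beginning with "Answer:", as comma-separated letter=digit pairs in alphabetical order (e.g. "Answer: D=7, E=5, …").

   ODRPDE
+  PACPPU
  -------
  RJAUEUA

Step 1. [R] R is the leading digit of a 7-digit sum of two 6-digit numbers; the final carry is exactly 1 ⇒ R=1.
Step 2. [col 1: E + U ≡ A (mod 10)] column 1 (E + U ≡ A (mod 10), carry-in 0) doesn't pin E yet; pick E=6 and continue ⇒ E=6.
Step 3. [col 1: E + U ≡ A (mod 10)] U=9 is one option consistent with column 1 (E + U ≡ A (mod 10), carry-in 0) — take it ⇒ U=9.
Step 4. [col 1: E + U ≡ A (mod 10)] column 1: given E=6, U=9, carry-in 0, and digits 1,6,9 already taken and all letters distinct, E+U≡A (mod 10) forces A=5. So A=5.
Step 5. [col 2: D + P ≡ U (mod 10)] several values work for P in column 2 (D + P ≡ U (mod 10), carry-in 1); try P=8. So P=8.
Step 6. [col 2: D + P ≡ U (mod 10)] from column 2 (P=8, U=9, carry-in 1, digits 1,5,6,8,9 already taken and all letters distinct): D must equal 0, so D=0.
Step 7. [col 4: R + C ≡ U (mod 10)] from column 4 (R=1, U=9, carry-in 1, digits 0,1,5,6,8,9 already taken and all letters distinct): C must equal 7 ⇒ C=7.
Step 8. [col 6: O + P ≡ J (mod 10)] from column 6 (P=8, carry-in 0, digits 0,1,5,6,7,8,9 already taken and all letters distinct): J must equal 2, so J=2.
Step 9. [col 6: O + P ≡ J (mod 10)] column 6 reads O+P+carry(0)=J with P=8, J=2; with digits 0,1,2,5,6,7,8,9 already taken and all letters distinct, the only value for O is 4. So O=4.

Answer: A=5, C=7, D=0, E=6, J=2, O=4, P=8, R=1, U=9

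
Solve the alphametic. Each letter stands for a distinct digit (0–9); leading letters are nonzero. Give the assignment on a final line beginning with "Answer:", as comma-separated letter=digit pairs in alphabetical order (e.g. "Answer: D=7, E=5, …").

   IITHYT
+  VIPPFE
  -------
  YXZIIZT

Step 1. [col 1: T + E ≡ T (mod 10)] column 1 reads T+E+carry(0)=T with nothing yet; with all letters distinct, none taken yet, the only value for E is 0. So E=0.
Step 2. [Y] Y is the leading digit of a 7-digit sum of two 6-digit numbers; the final carry is exactly 1. So Y=1.
Step 3. [col 1: T + E ≡ T (mod 10)] several values work for T in column 1 (T + E ≡ T (mod 10), carry-in 0); try T=4. So T=4.
Step 4. [col 2: Y + F ≡ Z (mod 10)] column 2 (Y + F ≡ Z (mod 10), carry-in 0) doesn't pin Z yet; pick Z=7 and continue ⇒ Z=7.
Step 5. [col 2: Y + F ≡ Z (mod 10)] column 2 reads Y+F+carry(0)=Z with Y=1, Z=7; with digits 0,1,4,7 already taken and all letters distinct, the only value for F is 6. So F=6.
Step 6. [col 3: H + P ≡ I (mod 10)] several values work for P in column 3 (H + P ≡ I (mod 10), carry-in 0); try P=8, so P=8.
Step 7. [col 3: H + P ≡ I (mod 10)] column 3: given P=8, carry-in 0, and digits 0,1,4,6,7,8 already taken and all letters distinct, H+P≡I (mod 10) forces I=3, so I=3.
Step 8. [col 3: H + P ≡ I (mod 10)] from column 3 (P=8, I=3, carry-in 0, digits 0,1,3,4,6,7,8 already taken and all letters distinct): H must equal 5, so H=5.
Step 9. [col 6: I + V ≡ X (mod 10)] from column 6 (I=3, carry-in 0, digits 0,1,3,4,5,6,7,8 already taken and all letters distinct): X must equal 2. So X=2.
Step 10. [col 6: I + V ≡ X (mod 10)] from column 6 (I=3, X=2, carry-in 0, digits 0,1,2,3,4,5,6,7,8 already taken and all letters distinct): V must equal 9, so V=9.

Answer: E=0, F=6, H=5, I=3, P=8, T=4, V=9, X=2, Y=1, Z=7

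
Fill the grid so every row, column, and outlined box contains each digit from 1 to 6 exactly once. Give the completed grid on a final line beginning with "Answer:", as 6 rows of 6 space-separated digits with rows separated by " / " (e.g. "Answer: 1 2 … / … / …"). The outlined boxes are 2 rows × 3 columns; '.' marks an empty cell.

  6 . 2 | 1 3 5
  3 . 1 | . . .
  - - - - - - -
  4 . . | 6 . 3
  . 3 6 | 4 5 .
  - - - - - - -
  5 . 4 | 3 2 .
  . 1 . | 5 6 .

Step 1. [r4c6∈{1,2}] across box 4, 2 lands solely at r4c6. So r4c6=2.
Step 2. [r2c2∈{4,5}] 5 has one home in row 2: r2c2. So r2c2=5.
Step 3. [r2c6∈{4,6}] 6 has one home in row 2: r2c6. So r2c6=6.
Step 4. [r3c3∈{5}] nothing but 5 survives at r3c3, so r3c3=5.
Step 5. [r3c5∈{1}] only 1 remains possible at r3c5. So r3c5=1.
Step 6. [r6c6∈{4}] r6c6 is down to just 4, so r6c6=4.
Step 7. [r2c5∈{4}] nothing but 4 survives at r2c5. So r2c5=4.
Step 8. [r6c3∈{3}] only 3 remains possible at r6c3, so r6c3=3.
Step 9. [r3c2∈{2}] r3c2 is down to just 2, so r3c2=2.
Step 10. [r2c4∈{2}] only 2 remains possible at r2c4. So r2c4=2.
Step 11. [r1c2∈{4}] r1c2 is down to just 4, so r1c2=4.
Step 12. [r5c6∈{1}] nothing but 1 survives at r5c6, so r5c6=1.
Step 13. [r4c1∈{1}] nothing but 1 survives at r4c1, so r4c1=1.
Step 14. [r5c2∈{6}] r5c2 has the single candidate 6 ⇒ r5c2=6.
Step 15. [r6c1∈{2}] r6c1 has the single candidate 2, so r6c1=2.

Answer: 6 4 2 1 3 5 / 3 5 1 2 4 6 / 4 2 5 6 1 3 / 1 3 6 4 5 2 / 5 6 4 3 2 1 / 2 1 3 5 6 4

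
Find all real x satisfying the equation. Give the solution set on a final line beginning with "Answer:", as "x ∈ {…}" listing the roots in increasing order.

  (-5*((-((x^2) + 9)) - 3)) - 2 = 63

Step 1. [(-5*((-((x^2) + 9)) - 3)) - 2 = 63] peel the -2: add 2 from each side, so sub: -5*((-((x^2) + 9)) - 3) = 65.
Step 2. [-5*((-((x^2) + 9)) - 3) = 65] -5 out front; divide by -5. So div: (-((x^2) + 9)) - 3 = -13.
Step 3. [(-((x^2) + 9)) - 3 = -13] peel the -3: add 3 from each side, so sub: -((x^2) + 9) = -10.
Step 4. [-((x^2) + 9) = -10] LHS negated; negate both sides. So neg: (x^2) + 9 = 10.
Step 5. [(x^2) + 9 = 10] the outer +9 inverts by subtracting 9. So sub: x^2 = 1.
Step 6. [x^2 = 1] √ both sides: 1 ≥ 0 gives two branches, so sqrt: x = 1 or -1.

Answer: x ∈ {-1, 1}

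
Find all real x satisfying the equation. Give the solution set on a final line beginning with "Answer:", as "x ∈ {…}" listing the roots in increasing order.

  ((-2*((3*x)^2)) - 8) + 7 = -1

Step 1. [((-2*((3*x)^2)) - 8) + 7 = -1] the outer +7 inverts by subtracting 7 ⇒ sub: (-2*((3*x)^2)) - 8 = -8.
Step 2. [(-2*((3*x)^2)) - 8 = -8] add 8: x sits inside (… - 8), so sub: -2*((3*x)^2) = 0.
Step 3. [-2*((3*x)^2) = 0] divide by the outer -2 ⇒ div: (3*x)^2 = 0.
Step 4. [(3*x)^2 = 0] √ both sides: 0 ≥ 0 gives two branches, so sqrt: 3*x = 0.
Step 5. [3*x = 0] 3 out front; divide by 3, so div: x = 0.

Answer: x ∈ {0}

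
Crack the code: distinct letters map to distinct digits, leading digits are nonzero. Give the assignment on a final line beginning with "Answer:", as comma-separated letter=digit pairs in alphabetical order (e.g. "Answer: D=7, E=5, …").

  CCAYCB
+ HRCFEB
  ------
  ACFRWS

Step 1. [col 1: B + B ≡ S (mod 10)] B=5 is one option consistent with column 1 (B + B ≡ S (mod 10), carry-in 0) — take it. So B=5.
Step 2. [col 1: B + B ≡ S (mod 10)] in column 1 we have B+B≡S with carry-in 0; given B=5 and digits 5 already taken and all letters distinct, that pins S to 0. So S=0.
Step 3. [col 2: C + E ≡ W (mod 10)] no forcing yet in column 2 (carry-in 1); E=1 is free and consistent — try it ⇒ E=1.
Step 4. [col 2: C + E ≡ W (mod 10)] several values work for C in column 2 (C + E ≡ W (mod 10), carry-in 1); try C=4 ⇒ C=4.
Step 5. [col 2: C + E ≡ W (mod 10)] column 2 reads C+E+carry(1)=W with C=4, E=1; with digits 0,1,4,5 already taken and all letters distinct, the only value for W is 6, so W=6.
Step 6. [col 3: Y + F ≡ R (mod 10)] F=2 is one option consistent with column 3 (Y + F ≡ R (mod 10), carry-in 0) — take it, so F=2.
Step 7. [col 3: Y + F ≡ R (mod 10)] column 3: given F=2, carry-in 0, and digits 0,1,2,4,5,6 already taken and all letters distinct, Y+F≡R (mod 10) forces R=9, so R=9.
Step 8. [col 3: Y + F ≡ R (mod 10)] column 3: given F=2, R=9, carry-in 0, and digits 0,1,2,4,5,6,9 already taken and all letters distinct, Y+F≡R (mod 10) forces Y=7 ⇒ Y=7.
Step 9. [col 4: A + C ≡ F (mod 10)] column 4: given C=4, F=2, carry-in 0, and digits 0,1,2,4,5,6,7,9 already taken and all letters distinct, A+C≡F (mod 10) forces A=8. So A=8.
Step 10. [col 6: C + H ≡ A (mod 10)] column 6 reads C+H+carry(1)=A with C=4, A=8; with digits 0,1,2,4,5,6,7,8,9 already taken and all letters distinct, the only value for H is 3. So H=3.

Answer: A=8, B=5, C=4, E=1, F=2, H=3, R=9, S=0, W=6, Y=7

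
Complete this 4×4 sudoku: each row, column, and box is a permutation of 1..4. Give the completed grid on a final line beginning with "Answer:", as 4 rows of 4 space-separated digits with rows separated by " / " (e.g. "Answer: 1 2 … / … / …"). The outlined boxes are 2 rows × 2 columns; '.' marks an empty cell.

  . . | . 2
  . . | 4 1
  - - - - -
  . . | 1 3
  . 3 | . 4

Step 1. [r2c1∈{2,3}] 3 has one home in row 2: r2c1. So r2c1=3.
Step 2. [r4c1∈{1,2}] 1 has one home in row 4: r4c1, so r4c1=1.
Step 3. [r3c1∈{2,4}] 2 has one home in col 1: r3c1 ⇒ r3c1=2.
Step 4. [r3c2∈{4}] r3c2 is down to just 4 ⇒ r3c2=4.
Step 5. [r1c3∈{3}] nothing but 3 survives at r1c3. So r1c3=3.
Step 6. [r2c2∈{2}] r2c2's peers cover all but 2 ⇒ r2c2=2.
Step 7. [r1c1∈{4}] r1c1 is down to just 4. So r1c1=4.
Step 8. [r1c2∈{1}] r1c2's peers cover all but 1, so r1c2=1.
Step 9. [r4c3∈{2}] r4c3 has the single candidate 2, so r4c3=2.

Answer: 4 1 3 2 / 3 2 4 1 / 2 4 1 3 / 1 3 2 4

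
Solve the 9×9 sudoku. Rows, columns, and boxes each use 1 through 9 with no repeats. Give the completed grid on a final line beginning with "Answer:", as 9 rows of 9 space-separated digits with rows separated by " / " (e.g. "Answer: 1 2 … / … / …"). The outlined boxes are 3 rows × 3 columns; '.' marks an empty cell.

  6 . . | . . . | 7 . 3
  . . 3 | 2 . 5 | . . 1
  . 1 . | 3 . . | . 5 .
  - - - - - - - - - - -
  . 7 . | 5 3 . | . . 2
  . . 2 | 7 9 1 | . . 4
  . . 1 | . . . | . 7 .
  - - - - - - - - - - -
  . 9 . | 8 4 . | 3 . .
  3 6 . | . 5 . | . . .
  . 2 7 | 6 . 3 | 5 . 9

Step 1. [r1c8∈{2,4,8,9}] 2 has one home in row 1: r1c8 ⇒ r1c8=2.
Step 2. [r4c3∈{4,6,8,9}] 6 has one home in col 3: r4c3 ⇒ r4c3=6.
Step 3. [r6c4∈{4}] r6c4's peers cover all but 4 ⇒ r6c4=4.
Step 4. [r4c6∈{8}] r4c6's peers cover all but 8. So r4c6=8.
Step 5. [r3c1∈{2,4,7,8,9}] across row 3, 2 lands solely at r3c1 ⇒ r3c1=2.
Step 6. [r6c9∈{5,6,8}] across col 9, 5 lands solely at r6c9 ⇒ r6c9=5.
Step 7. [r9c5∈{1}] r9c5 is down to just 1 ⇒ r9c5=1.
Step 8. [r2c1∈{4,7,8,9}] in col 1, 7 fits only at r2c1, so r2c1=7.
Step 9. [r8c7∈{1,2,4,8}] 2 has one home in col 7: r8c7. So r8c7=2.
Step 10. [r1c5∈{8}] r1c5's peers cover all but 8, so r1c5=8.
Step 11. [r2c5∈{6}] nothing but 6 survives at r2c5, so r2c5=6.
Step 12. [r8c8∈{1,4,8}] row 8 places 1 nowhere but r8c8 ⇒ r8c8=1.
Step 13. [r8c3∈{4,8}] row 8 places 4 nowhere but r8c3. So r8c3=4.
Step 14. [r3c3∈{8,9}] across col 3, 8 lands solely at r3c3. So r3c3=8.
Step 15. [r4c8∈{9}] nothing but 9 survives at r4c8 ⇒ r4c8=9.
Step 16. [r2c2∈{4}] nothing but 4 survives at r2c2, so r2c2=4.
Step 17. [r5c8∈{3,6,8}] in col 8, 3 fits only at r5c8 ⇒ r5c8=3.
Step 18. [r3c7∈{4,6,9}] r3c7 is the only open cell in col 7 admitting 4. So r3c7=4.
Step 19. [r3c6∈{7,9}] row 3 places 9 nowhere but r3c6, so r3c6=9.
Step 20. [r9c1∈{8}] only 8 remains possible at r9c1 ⇒ r9c1=8.
Step 21. [r7c6∈{2,7}] in row 7, 2 fits only at r7c6. So r7c6=2.
Step 22. [r5c1∈{5}] r5c1 has the single candidate 5 ⇒ r5c1=5.
Step 23. [r5c2∈{8}] only 8 remains possible at r5c2, so r5c2=8.
Step 24. [r6c7∈{6,8}] in row 6, 8 fits only at r6c7 ⇒ r6c7=8.
Step 25. [r7c9∈{6,7}] in row 7, 7 fits only at r7c9, so r7c9=7.
Step 26. [r1c3∈{5,9}] r1c3 is the only open cell in row 1 admitting 9 ⇒ r1c3=9.
Step 27. [r6c1∈{9}] only 9 remains possible at r6c1. So r6c1=9.
Step 28. [r8c4∈{9}] r8c4's peers cover all but 9 ⇒ r8c4=9.
Step 29. [r6c2∈{3}] r6c2 is down to just 3 ⇒ r6c2=3.
Step 30. [r8c9∈{8}] only 8 remains possible at r8c9, so r8c9=8.
Step 31. [r7c1∈{1}] only 1 remains possible at r7c1 ⇒ r7c1=1.
Step 32. [r6c6∈{6}] nothing but 6 survives at r6c6, so r6c6=6.
Step 33. [r6c5∈{2}] r6c5 is down to just 2. So r6c5=2.
Step 34. [r1c6∈{4}] only 4 remains possible at r1c6 ⇒ r1c6=4.
Step 35. [r1c4∈{1}] r1c4's peers cover all but 1, so r1c4=1.
Step 36. [r4c1∈{4}] r4c1 is down to just 4, so r4c1=4.
Step 37. [r7c8∈{6}] r7c8 is down to just 6 ⇒ r7c8=6.
Step 38. [r2c7∈{9}] nothing but 9 survives at r2c7, so r2c7=9.
Step 39. [r1c2∈{5}] nothing but 5 survives at r1c2. So r1c2=5.
Step 40. [r3c5∈{7}] r3c5 has the single candidate 7. So r3c5=7.
Step 41. [r2c8∈{8}] r2c8 is down to just 8. So r2c8=8.
Step 42. [r4c7∈{1}] r4c7 is down to just 1, so r4c7=1.
Step 43. [r8c6∈{7}] nothing but 7 survives at r8c6. So r8c6=7.
Step 44. [r7c3∈{5}] nothing but 5 survives at r7c3. So r7c3=5.
Step 45. [r3c9∈{6}] only 6 remains possible at r3c9 ⇒ r3c9=6.
Step 46. [r5c7∈{6}] nothing but 6 survives at r5c7. So r5c7=6.
Step 47. [r9c8∈{4}] r9c8 has the single candidate 4. So r9c8=4.

Answer: 6 5 9 1 8 4 7 2 3 / 7 4 3 2 6 5 9 8 1 / 2 1 8 3 7 9 4 5 6 / 4 7 6 5 3 8 1 9 2 / 5 8 2 7 9 1 6 3 4 / 9 3 1 4 2 6 8 7 5 / 1 9 5 8 4 2 3 6 7 / 3 6 4 9 5 7 2 1 8 / 8 2 7 6 1 3 5 4 9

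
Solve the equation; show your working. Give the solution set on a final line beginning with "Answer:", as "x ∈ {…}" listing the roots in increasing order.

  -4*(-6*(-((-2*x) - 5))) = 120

Step 1. [-4*(-6*(-((-2*x) - 5))) = 120] divide by the outer -4. So div: -6*(-((-2*x) - 5)) = -30.
Step 2. [-6*(-((-2*x) - 5)) = -30] divide by the outer -6 ⇒ div: -((-2*x) - 5) = 5.
Step 3. [-((-2*x) - 5) = 5] leading − — multiply by −1, so neg: (-2*x) - 5 = -5.
Step 4. [(-2*x) - 5 = -5] 5 comes off first (add 5), so sub: -2*x = 0.
Step 5. [-2*x = 0] -2 out front; divide by -2. So div: x = 0.

Answer: x ∈ {0}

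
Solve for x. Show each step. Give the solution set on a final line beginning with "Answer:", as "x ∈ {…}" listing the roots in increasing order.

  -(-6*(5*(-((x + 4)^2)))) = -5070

Step 1. [-(-6*(5*(-((x + 4)^2)))) = -5070] flip signs both sides. So neg: -6*(5*(-((x + 4)^2))) = 5070.
Step 2. [-6*(5*(-((x + 4)^2))) = 5070] divide by the outer -6 ⇒ div: 5*(-((x + 4)^2)) = -845.
Step 3. [5*(-((x + 4)^2)) = -845] leading coefficient 5: divide by 5, so div: -((x + 4)^2) = -169.
Step 4. [-((x + 4)^2) = -169] leading − — multiply by −1. So neg: (x + 4)^2 = 169.
Step 5. [(x + 4)^2 = 169] LHS squared, RHS 169 ≥ 0: apply √ (±) ⇒ sqrt: x + 4 = 13 or -13.
Step 6. [x + 4 = 13 or -13] peel the +4: subtract 4 from each side ⇒ sub: x = 9 or -17.

Answer: x ∈ {-17, 9}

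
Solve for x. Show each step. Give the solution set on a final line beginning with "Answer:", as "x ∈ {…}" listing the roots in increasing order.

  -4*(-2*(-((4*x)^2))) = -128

Step 1. [-4*(-2*(-((4*x)^2))) = -128] leading coefficient -4: divide by -4 ⇒ div: -2*(-((4*x)^2)) = 32.
Step 2. [-2*(-((4*x)^2)) = 32] leading coefficient -2: divide by -2. So div: -((4*x)^2) = -16.
Step 3. [-((4*x)^2) = -16] leading − — multiply by −1. So neg: (4*x)^2 = 16.
Step 4. [(4*x)^2 = 16] 16 ≥ 0, LHS is (·)² — take ±√. So sqrt: 4*x = 4 or -4.
Step 5. [4*x = 4 or -4] 4·(inner) — divide through by 4, so div: x = 1 or -1.

Answer: x ∈ {-1, 1}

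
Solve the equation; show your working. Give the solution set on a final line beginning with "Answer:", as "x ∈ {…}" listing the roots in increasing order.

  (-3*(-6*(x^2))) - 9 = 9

Step 1. [(-3*(-6*(x^2))) - 9 = 9] -3 divides every term; factor it out ⇒ factor: (-6*(x^2)) + 3 = -3.
Step 2. [(-6*(x^2)) + 3 = -3] the outer +3 inverts by subtracting 3, so sub: -6*(x^2) = -6.
Step 3. [-6*(x^2) = -6] -6·(inner) — divide through by -6. So div: x^2 = 1.
Step 4. [x^2 = 1] √ both sides: 1 ≥ 0 gives two branches, so sqrt: x = 1 or -1.

Answer: x ∈ {-1, 1}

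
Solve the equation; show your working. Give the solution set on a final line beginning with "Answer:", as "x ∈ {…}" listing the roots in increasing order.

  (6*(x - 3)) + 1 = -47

Step 1. [(6*(x - 3)) + 1 = -47] 1 comes off first (subtract 1), so sub: 6*(x - 3) = -48.
Step 2. [6*(x - 3) = -48] 6 out front; divide by 6. So div: x - 3 = -8.
Step 3. [x - 3 = -8] -3 is outermost — add 3 both sides ⇒ sub: x = -5.

Answer: x ∈ {-5}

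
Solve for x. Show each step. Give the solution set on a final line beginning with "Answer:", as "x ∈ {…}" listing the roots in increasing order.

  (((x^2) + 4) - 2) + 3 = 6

Step 1. [(((x^2) + 4) - 2) + 3 = 6] peel the +3: subtract 3 from each side, so sub: ((x^2) + 4) - 2 = 3.
Step 2. [((x^2) + 4) - 2 = 3] peel the -2: add 2 from each side, so sub: (x^2) + 4 = 5.
Step 3. [(x^2) + 4 = 5] the outer +4 inverts by subtracting 4 ⇒ sub: x^2 = 1.
Step 4. [x^2 = 1] √ both sides: 1 ≥ 0 gives two branches ⇒ sqrt: x = 1 or -1.

Answer: x ∈ {-1, 1}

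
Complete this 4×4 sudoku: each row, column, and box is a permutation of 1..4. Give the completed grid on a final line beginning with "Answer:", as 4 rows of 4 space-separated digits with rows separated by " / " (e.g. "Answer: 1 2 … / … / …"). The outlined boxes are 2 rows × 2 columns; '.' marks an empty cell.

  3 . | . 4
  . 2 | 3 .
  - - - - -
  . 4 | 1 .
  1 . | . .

Step 1. [r3c4∈{2,3}] row 3 places 3 nowhere but r3c4. So r3c4=3.
Step 2. [r1c3∈{2}] nothing but 2 survives at r1c3, so r1c3=2.
Step 3. [r3c1∈{2}] r3c1's peers cover all but 2. So r3c1=2.
Step 4. [r2c1∈{4}] r2c1 is down to just 4, so r2c1=4.
Step 5. [r4c4∈{2}] r4c4 is down to just 2 ⇒ r4c4=2.
Step 6. [r4c3∈{4}] only 4 remains possible at r4c3. So r4c3=4.
Step 7. [r4c2∈{3}] r4c2's peers cover all but 3 ⇒ r4c2=3.
Step 8. [r1c2∈{1}] r1c2 is down to just 1 ⇒ r1c2=1.
Step 9. [r2c4∈{1}] r2c4's peers cover all but 1 ⇒ r2c4=1.

Answer: 3 1 2 4 / 4 2 3 1 / 2 4 1 3 / 1 3 4 2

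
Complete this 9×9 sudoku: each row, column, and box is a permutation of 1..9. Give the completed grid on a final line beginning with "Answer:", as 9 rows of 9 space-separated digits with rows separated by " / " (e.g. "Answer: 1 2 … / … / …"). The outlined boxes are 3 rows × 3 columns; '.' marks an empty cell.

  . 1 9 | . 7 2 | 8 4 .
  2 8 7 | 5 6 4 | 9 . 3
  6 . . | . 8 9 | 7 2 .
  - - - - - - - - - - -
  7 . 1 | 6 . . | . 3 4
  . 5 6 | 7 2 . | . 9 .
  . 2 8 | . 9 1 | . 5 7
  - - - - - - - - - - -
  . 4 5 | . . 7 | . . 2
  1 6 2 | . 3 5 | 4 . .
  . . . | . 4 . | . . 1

Step 1. [r9c3∈{3}] r9c3 has the single candidate 3, so r9c3=3.
Step 2. [r5c6∈{3,8}] across col 6, 3 lands solely at r5c6. So r5c6=3.
Step 3. [r9c6∈{6,8}] in col 6, 6 fits only at r9c6 ⇒ r9c6=6.
Step 4. [r6c1∈{3,4}] across row 6, 3 lands solely at r6c1. So r6c1=3.
Step 5. [r8c9∈{8,9}] across col 9, 9 lands solely at r8c9, so r8c9=9.
Step 6. [r8c4∈{8}] nothing but 8 survives at r8c4. So r8c4=8.
Step 7. [r7c8∈{6,8}] 6 has one home in col 8: r7c8 ⇒ r7c8=6.
Step 8. [r3c4∈{1,3}] 1 has one home in row 3: r3c4. So r3c4=1.
Step 9. [r7c4∈{9}] r7c4 has the single candidate 9 ⇒ r7c4=9.
Step 10. [r9c2∈{7,9}] col 2 places 7 nowhere but r9c2 ⇒ r9c2=7.
Step 11. [r3c9∈{5}] nothing but 5 survives at r3c9, so r3c9=5.
Step 12. [r7c1∈{8}] r7c1 has the single candidate 8. So r7c1=8.
Step 13. [r4c6∈{8}] r4c6's peers cover all but 8. So r4c6=8.
Step 14. [r5c9∈{8}] nothing but 8 survives at r5c9, so r5c9=8.
Step 15. [r5c7∈{1}] only 1 remains possible at r5c7, so r5c7=1.
Step 16. [r1c1∈{5}] r1c1 has the single candidate 5. So r1c1=5.
Step 17. [r3c3∈{4}] r3c3's peers cover all but 4. So r3c3=4.
Step 18. [r9c4∈{2}] nothing but 2 survives at r9c4, so r9c4=2.
Step 19. [r6c4∈{4}] r6c4 has the single candidate 4. So r6c4=4.
Step 20. [r6c7∈{6}] r6c7's peers cover all but 6. So r6c7=6.
Step 21. [r5c1∈{4}] r5c1 has the single candidate 4. So r5c1=4.
Step 22. [r3c2∈{3}] r3c2's peers cover all but 3. So r3c2=3.
Step 23. [r1c4∈{3}] only 3 remains possible at r1c4, so r1c4=3.
Step 24. [r4c5∈{5}] r4c5 has the single candidate 5 ⇒ r4c5=5.
Step 25. [r7c7∈{3}] r7c7 is down to just 3, so r7c7=3.
Step 26. [r4c2∈{9}] nothing but 9 survives at r4c2 ⇒ r4c2=9.
Step 27. [r4c7∈{2}] only 2 remains possible at r4c7, so r4c7=2.
Step 28. [r2c8∈{1}] r2c8's peers cover all but 1, so r2c8=1.
Step 29. [r9c1∈{9}] nothing but 9 survives at r9c1 ⇒ r9c1=9.
Step 30. [r9c8∈{8}] r9c8 is down to just 8, so r9c8=8.
Step 31. [r1c9∈{6}] r1c9 has the single candidate 6. So r1c9=6.
Step 32. [r9c7∈{5}] r9c7's peers cover all but 5. So r9c7=5.
Step 33. [r7c5∈{1}] only 1 remains possible at r7c5. So r7c5=1.
Step 34. [r8c8∈{7}] r8c8 is down to just 7 ⇒ r8c8=7.

Answer: 5 1 9 3 7 2 8 4 6 / 2 8 7 5 6 4 9 1 3 / 6 3 4 1 8 9 7 2 5 / 7 9 1 6 5 8 2 3 4 / 4 5 6 7 2 3 1 9 8 / 3 2 8 4 9 1 6 5 7 / 8 4 5 9 1 7 3 6 2 / 1 6 2 8 3 5 4 7 9 / 9 7 3 2 4 6 5 8 1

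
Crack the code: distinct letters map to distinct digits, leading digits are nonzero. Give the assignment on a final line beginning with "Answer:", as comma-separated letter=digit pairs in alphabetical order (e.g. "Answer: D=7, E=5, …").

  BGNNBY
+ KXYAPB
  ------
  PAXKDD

Step 1. [col 1: Y + B ≡ D (mod 10)] Y=9 is one option consistent with column 1 (Y + B ≡ D (mod 10), carry-in 0) — take it. So Y=9.
Step 2. [col 1: Y + B ≡ D (mod 10)] several values work for D in column 1 (Y + B ≡ D (mod 10), carry-in 0); try D=1, so D=1.
Step 3. [col 1: Y + B ≡ D (mod 10)] column 1: given Y=9, D=1, carry-in 0, and digits 1,9 already taken and all letters distinct, Y+B≡D (mod 10) forces B=2. So B=2.
Step 4. [col 2: B + P ≡ D (mod 10)] from column 2 (B=2, D=1, carry-in 1, digits 1,2,9 already taken and all letters distinct): P must equal 8 ⇒ P=8.
Step 5. [col 3: N + A ≡ K (mod 10)] several values work for N in column 3 (N + A ≡ K (mod 10), carry-in 1); try N=4, so N=4.
Step 6. [col 3: N + A ≡ K (mod 10)] K=5 is one option consistent with column 3 (N + A ≡ K (mod 10), carry-in 1) — take it ⇒ K=5.
Step 7. [col 3: N + A ≡ K (mod 10)] column 3 reads N+A+carry(1)=K with N=4, K=5; with digits 1,2,4,5,8,9 already taken and all letters distinct, the only value for A is 0 ⇒ A=0.
Step 8. [col 4: N + Y ≡ X (mod 10)] column 4: given N=4, Y=9, carry-in 0, and digits 0,1,2,4,5,8,9 already taken and all letters distinct, N+Y≡X (mod 10) forces X=3, so X=3.
Step 9. [col 5: G + X ≡ A (mod 10)] from column 5 (X=3, A=0, carry-in 1, digits 0,1,2,3,4,5,8,9 already taken and all letters distinct): G must equal 6. So G=6.

Answer: A=0, B=2, D=1, G=6, K=5, N=4, P=8, X=3, Y=9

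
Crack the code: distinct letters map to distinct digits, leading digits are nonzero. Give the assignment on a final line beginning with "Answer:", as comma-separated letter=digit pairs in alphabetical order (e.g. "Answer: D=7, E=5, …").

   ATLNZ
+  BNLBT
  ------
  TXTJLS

Step 1. [col 1: Z + T ≡ S (mod 10)] no forcing yet in column 1 (carry-in 0); S=5 is free and consistent — try it, so S=5.
Step 2. [col 1: Z + T ≡ S (mod 10)] several values work for Z in column 1 (Z + T ≡ S (mod 10), carry-in 0); try Z=4 ⇒ Z=4.
Step 3. [col 1: Z + T ≡ S (mod 10)] column 1: given Z=4, S=5, carry-in 0, and digits 4,5 already taken and all letters distinct, Z+T≡S (mod 10) forces T=1, so T=1.
Step 4. [col 2: N + B ≡ L (mod 10)] B=7 is one option consistent with column 2 (N + B ≡ L (mod 10), carry-in 0) — take it, so B=7.
Step 5. [col 2: N + B ≡ L (mod 10)] several values work for N in column 2 (N + B ≡ L (mod 10), carry-in 0); try N=9 ⇒ N=9.
Step 6. [col 2: N + B ≡ L (mod 10)] column 2 reads N+B+carry(0)=L with N=9, B=7; with digits 1,4,5,7,9 already taken and all letters distinct, the only value for L is 6 ⇒ L=6.
Step 7. [col 3: L + L ≡ J (mod 10)] in column 3 we have L+L≡J with carry-in 1; given L=6 and digits 1,4,5,6,7,9 already taken and all letters distinct, that pins J to 3. So J=3.
Step 8. [col 5: A + B ≡ X (mod 10)] several values work for X in column 5 (A + B ≡ X (mod 10), carry-in 1); try X=0 ⇒ X=0.
Step 9. [col 5: A + B ≡ X (mod 10)] column 5 reads A+B+carry(1)=X with B=7, X=0; with digits 0,1,3,4,5,6,7,9 already taken and all letters distinct, the only value for A is 2. So A=2.

Answer: A=2, B=7, J=3, L=6, N=9, S=5, T=1, X=0, Z=4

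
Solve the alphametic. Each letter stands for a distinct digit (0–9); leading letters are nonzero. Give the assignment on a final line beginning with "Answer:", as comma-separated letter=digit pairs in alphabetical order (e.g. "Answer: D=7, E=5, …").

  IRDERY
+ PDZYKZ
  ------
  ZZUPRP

Step 1. [col 1: Y + Z ≡ P (mod 10)] no forcing yet in column 1 (carry-in 0); Y=7 is free and consistent — try it, so Y=7.
Step 2. [col 1: Y + Z ≡ P (mod 10)] several values work for P in column 1 (Y + Z ≡ P (mod 10), carry-in 0); try P=1, so P=1.
Step 3. [col 1: Y + Z ≡ P (mod 10)] in column 1 we have Y+Z≡P with carry-in 0; given Y=7, P=1 and digits 1,7 already taken and all letters distinct, that pins Z to 4 ⇒ Z=4.
Step 4. [col 2: R + K ≡ R (mod 10)] column 2: given nothing yet, carry-in 1, and digits 1,4,7 already taken and all letters distinct, R+K≡R (mod 10) forces K=9 ⇒ K=9.
Step 5. [col 2: R + K ≡ R (mod 10)] no forcing yet in column 2 (carry-in 1); R=8 is free and consistent — try it, so R=8.
Step 6. [col 3: E + Y ≡ P (mod 10)] column 3: given Y=7, P=1, carry-in 1, and digits 1,4,7,8,9 already taken and all letters distinct, E+Y≡P (mod 10) forces E=3 ⇒ E=3.
Step 7. [col 4: D + Z ≡ U (mod 10)] no forcing yet in column 4 (carry-in 1); U=0 is free and consistent — try it, so U=0.
Step 8. [col 4: D + Z ≡ U (mod 10)] column 4: given Z=4, U=0, carry-in 1, and digits 0,1,3,4,7,8,9 already taken and all letters distinct, D+Z≡U (mod 10) forces D=5, so D=5.
Step 9. [col 6: I + P ≡ Z (mod 10)] in column 6 we have I+P≡Z with carry-in 1; given P=1, Z=4 and digits 0,1,3,4,5,7,8,9 already taken and all letters distinct, that pins I to 2, so I=2.

Answer: D=5, E=3, I=2, K=9, P=1, R=8, U=0, Y=7, Z=4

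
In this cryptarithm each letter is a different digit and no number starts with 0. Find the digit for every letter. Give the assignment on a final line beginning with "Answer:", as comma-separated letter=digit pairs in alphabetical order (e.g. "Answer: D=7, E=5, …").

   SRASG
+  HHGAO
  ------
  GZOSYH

Step 1. [col 1: G + O ≡ H (mod 10)] column 1 (G + O ≡ H (mod 10), carry-in 0) doesn't pin G yet; pick G=1 and continue ⇒ G=1.
Step 2. [col 1: G + O ≡ H (mod 10)] several values work for H in column 1 (G + O ≡ H (mod 10), carry-in 0); try H=8, so H=8.
Step 3. [col 1: G + O ≡ H (mod 10)] in column 1 we have G+O≡H with carry-in 0; given G=1, H=8 and digits 1,8 already taken and all letters distinct, that pins O to 7. So O=7.
Step 4. [col 2: S + A ≡ Y (mod 10)] column 2 (S + A ≡ Y (mod 10), carry-in 0) doesn't pin A yet; pick A=4 and continue. So A=4.
Step 5. [col 2: S + A ≡ Y (mod 10)] column 2 (S + A ≡ Y (mod 10), carry-in 0) doesn't pin S yet; pick S=6 and continue. So S=6.
Step 6. [col 2: S + A ≡ Y (mod 10)] column 2 reads S+A+carry(0)=Y with S=6, A=4; with digits 1,4,6,7,8 already taken and all letters distinct, the only value for Y is 0. So Y=0.
Step 7. [col 4: R + H ≡ O (mod 10)] in column 4 we have R+H≡O with carry-in 0; given H=8, O=7 and digits 0,1,4,6,7,8 already taken and all letters distinct, that pins R to 9 ⇒ R=9.
Step 8. [col 5: S + H ≡ Z (mod 10)] column 5 reads S+H+carry(1)=Z with S=6, H=8; with digits 0,1,4,6,7,8,9 already taken and all letters distinct, the only value for Z is 5. So Z=5.

Answer: A=4, G=1, H=8, O=7, R=9, S=6, Y=0, Z=5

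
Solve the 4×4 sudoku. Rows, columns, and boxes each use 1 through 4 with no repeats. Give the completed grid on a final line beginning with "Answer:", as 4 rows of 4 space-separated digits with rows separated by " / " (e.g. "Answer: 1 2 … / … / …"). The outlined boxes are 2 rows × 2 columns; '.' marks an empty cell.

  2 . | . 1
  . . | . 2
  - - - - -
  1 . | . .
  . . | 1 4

Step 1. [r2c1∈{3,4}] 4 has one home in col 1: r2c1, so r2c1=4.
Step 2. [r1c2∈{3}] only 3 remains possible at r1c2, so r1c2=3.
Step 3. [r3c3∈{2,3}] r3c3 is the only open cell in col 3 admitting 2. So r3c3=2.
Step 4. [r3c2∈{4}] only 4 remains possible at r3c2, so r3c2=4.
Step 5. [r3c4∈{3}] nothing but 3 survives at r3c4, so r3c4=3.
Step 6. [r4c1∈{3}] only 3 remains possible at r4c1, so r4c1=3.
Step 7. [r2c2∈{1}] r2c2's peers cover all but 1, so r2c2=1.
Step 8. [r4c2∈{2}] r4c2 is down to just 2. So r4c2=2.
Step 9. [r2c3∈{3}] nothing but 3 survives at r2c3, so r2c3=3.
Step 10. [r1c3∈{4}] nothing but 4 survives at r1c3, so r1c3=4.

Answer: 2 3 4 1 / 4 1 3 2 / 1 4 2 3 / 3 2 1 4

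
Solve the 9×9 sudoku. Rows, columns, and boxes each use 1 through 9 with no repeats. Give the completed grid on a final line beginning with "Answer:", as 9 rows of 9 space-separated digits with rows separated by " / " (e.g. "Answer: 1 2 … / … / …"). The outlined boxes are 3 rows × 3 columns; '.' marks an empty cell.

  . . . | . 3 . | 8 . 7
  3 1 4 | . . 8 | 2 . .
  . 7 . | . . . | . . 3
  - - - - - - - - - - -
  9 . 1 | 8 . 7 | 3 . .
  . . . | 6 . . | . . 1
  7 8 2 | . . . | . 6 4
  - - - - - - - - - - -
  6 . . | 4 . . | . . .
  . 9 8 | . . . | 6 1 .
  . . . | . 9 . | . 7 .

Step 1. [r7c8∈{2,3,5,8,9}] across col 8, 3 lands solely at r7c8 ⇒ r7c8=3.
Step 2. [r3c7∈{1,4,5,9}] across col 7, 1 lands solely at r3c7. So r3c7=1.
Step 3. [r9c6∈{1,2,3,5,6}] 6 has one home in row 9: r9c6 ⇒ r9c6=6.
Step 4. [r7c5∈{1,2,5,7,8}] col 5 places 8 nowhere but r7c5, so r7c5=8.
Step 5. [r8c1∈{2,4,5}] across row 8, 4 lands solely at r8c1 ⇒ r8c1=4.
Step 6. [r5c1∈{5}] nothing but 5 survives at r5c1 ⇒ r5c1=5.
Step 7. [r7c6∈{1,2,5}] in row 7, 1 fits only at r7c6, so r7c6=1.
Step 8. [r1c1∈{2}] r1c1's peers cover all but 2. So r1c1=2.
Step 9. [r2c9∈{5,6,9}] across col 9, 6 lands solely at r2c9. So r2c9=6.
Step 10. [r3c5∈{2,4,5,6}] r3c5 is the only open cell in col 5 admitting 6. So r3c5=6.
Step 11. [r1c3∈{5,6,9}] r1c3 is the only open cell in col 3 admitting 6, so r1c3=6.
Step 12. [r1c2∈{5}] r1c2 has the single candidate 5, so r1c2=5.
Step 13. [r3c3∈{9}] only 9 remains possible at r3c3, so r3c3=9.
Step 14. [r5c3∈{3}] r5c3 is down to just 3 ⇒ r5c3=3.
Step 15. [r9c3∈{5}] r9c3 is down to just 5, so r9c3=5.
Step 16. [r5c2∈{4}] nothing but 4 survives at r5c2, so r5c2=4.
Step 17. [r5c5∈{2}] nothing but 2 survives at r5c5. So r5c5=2.
Step 18. [r5c6∈{9}] r5c6's peers cover all but 9, so r5c6=9.
Step 19. [r7c9∈{2,5,9}] col 9 places 9 nowhere but r7c9 ⇒ r7c9=9.
Step 20. [r4c8∈{2,5}] across col 8, 2 lands solely at r4c8, so r4c8=2.
Step 21. [r4c9∈{5}] r4c9 has the single candidate 5. So r4c9=5.
Step 22. [r8c9∈{2}] only 2 remains possible at r8c9, so r8c9=2.
Step 23. [r3c6∈{2,4,5}] across col 6, 2 lands solely at r3c6 ⇒ r3c6=2.
Step 24. [r3c4∈{5}] only 5 remains possible at r3c4, so r3c4=5.
Step 25. [r2c5∈{7}] only 7 remains possible at r2c5 ⇒ r2c5=7.
Step 26. [r6c5∈{1,5}] across col 5, 1 lands solely at r6c5 ⇒ r6c5=1.
Step 27. [r6c4∈{3}] only 3 remains possible at r6c4 ⇒ r6c4=3.
Step 28. [r2c4∈{9}] r2c4 has the single candidate 9. So r2c4=9.
Step 29. [r6c6∈{5}] nothing but 5 survives at r6c6. So r6c6=5.
Step 30. [r3c8∈{4}] nothing but 4 survives at r3c8 ⇒ r3c8=4.
Step 31. [r9c4∈{2}] r9c4's peers cover all but 2, so r9c4=2.
Step 32. [r8c5∈{5}] nothing but 5 survives at r8c5 ⇒ r8c5=5.
Step 33. [r9c9∈{8}] nothing but 8 survives at r9c9, so r9c9=8.
Step 34. [r6c7∈{9}] nothing but 9 survives at r6c7, so r6c7=9.
Step 35. [r8c4∈{7}] r8c4 has the single candidate 7 ⇒ r8c4=7.
Step 36. [r4c5∈{4}] r4c5 is down to just 4, so r4c5=4.
Step 37. [r5c7∈{7}] r5c7 has the single candidate 7. So r5c7=7.
Step 38. [r9c1∈{1}] only 1 remains possible at r9c1 ⇒ r9c1=1.
Step 39. [r7c7∈{5}] only 5 remains possible at r7c7, so r7c7=5.
Step 40. [r7c2∈{2}] nothing but 2 survives at r7c2. So r7c2=2.
Step 41. [r3c1∈{8}] nothing but 8 survives at r3c1, so r3c1=8.
Step 42. [r1c6∈{4}] only 4 remains possible at r1c6. So r1c6=4.
Step 43. [r9c2∈{3}] nothing but 3 survives at r9c2. So r9c2=3.
Step 44. [r9c7∈{4}] r9c7 is down to just 4. So r9c7=4.
Step 45. [r4c2∈{6}] r4c2 is down to just 6. So r4c2=6.
Step 46. [r2c8∈{5}] r2c8's peers cover all but 5, so r2c8=5.
Step 47. [r5c8∈{8}] r5c8's peers cover all but 8. So r5c8=8.
Step 48. [r8c6∈{3}] only 3 remains possible at r8c6. So r8c6=3.
Step 49. [r1c8∈{9}] only 9 remains possible at r1c8, so r1c8=9.
Step 50. [r7c3∈{7}] r7c3's peers cover all but 7 ⇒ r7c3=7.
Step 51. [r1c4∈{1}] nothing but 1 survives at r1c4, so r1c4=1.

Answer: 2 5 6 1 3 4 8 9 7 / 3 1 4 9 7 8 2 5 6 / 8 7 9 5 6 2 1 4 3 / 9 6 1 8 4 7 3 2 5 / 5 4 3 6 2 9 7 8 1 / 7 8 2 3 1 5 9 6 4 / 6 2 7 4 8 1 5 3 9 / 4 9 8 7 5 3 6 1 2 / 1 3 5 2 9 6 4 7 8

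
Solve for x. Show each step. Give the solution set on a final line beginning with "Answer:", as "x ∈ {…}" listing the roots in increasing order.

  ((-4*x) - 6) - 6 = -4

Step 1. [((-4*x) - 6) - 6 = -4] add 6: x sits inside (… - 6) ⇒ sub: (-4*x) - 6 = 2.
Step 2. [(-4*x) - 6 = 2] 6 comes off first (add 6) ⇒ sub: -4*x = 8.
Step 3. [-4*x = 8] -4 out front; divide by -4 ⇒ div: x = -2.

Answer: x ∈ {-2}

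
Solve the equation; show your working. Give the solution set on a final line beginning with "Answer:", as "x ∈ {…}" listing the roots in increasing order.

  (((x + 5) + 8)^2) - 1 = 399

Step 1. [(((x + 5) + 8)^2) - 1 = 399] the outer -1 inverts by adding 1, so sub: ((x + 5) + 8)^2 = 400.
Step 2. [((x + 5) + 8)^2 = 400] √ both sides: 400 ≥ 0 gives two branches. So sqrt: (x + 5) + 8 = 20 or -20.
Step 3. [(x + 5) + 8 = 20 or -20] subtract 8: x sits inside (… + 8) ⇒ sub: x + 5 = 12 or -28.
Step 4. [x + 5 = 12 or -28] peel the +5: subtract 5 from each side. So sub: x = 7 or -33.

Answer: x ∈ {-33, 7}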